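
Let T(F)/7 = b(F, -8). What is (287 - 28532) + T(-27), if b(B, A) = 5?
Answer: -28210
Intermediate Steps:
T(F) = 35 (T(F) = 7*5 = 35)
(287 - 28532) + T(-27) = (287 - 28532) + 35 = -28245 + 35 = -28210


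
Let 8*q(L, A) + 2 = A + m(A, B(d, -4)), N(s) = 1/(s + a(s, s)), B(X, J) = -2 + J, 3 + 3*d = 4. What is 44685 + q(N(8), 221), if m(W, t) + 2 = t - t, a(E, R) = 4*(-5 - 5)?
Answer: 357697/8 ≈ 44712.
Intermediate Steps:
d = ⅓ (d = -1 + (⅓)*4 = -1 + 4/3 = ⅓ ≈ 0.33333)
a(E, R) = -40 (a(E, R) = 4*(-10) = -40)
N(s) = 1/(-40 + s) (N(s) = 1/(s - 40) = 1/(-40 + s))
m(W, t) = -2 (m(W, t) = -2 + (t - t) = -2 + 0 = -2)
q(L, A) = -½ + A/8 (q(L, A) = -¼ + (A - 2)/8 = -¼ + (-2 + A)/8 = -¼ + (-¼ + A/8) = -½ + A/8)
44685 + q(N(8), 221) = 44685 + (-½ + (⅛)*221) = 44685 + (-½ + 221/8) = 44685 + 217/8 = 357697/8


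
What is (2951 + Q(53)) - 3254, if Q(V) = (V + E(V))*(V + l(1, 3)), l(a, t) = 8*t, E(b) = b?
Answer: 7859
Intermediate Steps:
Q(V) = 2*V*(24 + V) (Q(V) = (V + V)*(V + 8*3) = (2*V)*(V + 24) = (2*V)*(24 + V) = 2*V*(24 + V))
(2951 + Q(53)) - 3254 = (2951 + 2*53*(24 + 53)) - 3254 = (2951 + 2*53*77) - 3254 = (2951 + 8162) - 3254 = 11113 - 3254 = 7859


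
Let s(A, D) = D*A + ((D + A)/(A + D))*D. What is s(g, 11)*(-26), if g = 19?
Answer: -5720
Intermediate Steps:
s(A, D) = D + A*D (s(A, D) = A*D + ((A + D)/(A + D))*D = A*D + 1*D = A*D + D = D + A*D)
s(g, 11)*(-26) = (11*(1 + 19))*(-26) = (11*20)*(-26) = 220*(-26) = -5720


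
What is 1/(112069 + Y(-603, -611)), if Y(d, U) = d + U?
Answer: 1/110855 ≈ 9.0208e-6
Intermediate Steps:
Y(d, U) = U + d
1/(112069 + Y(-603, -611)) = 1/(112069 + (-611 - 603)) = 1/(112069 - 1214) = 1/110855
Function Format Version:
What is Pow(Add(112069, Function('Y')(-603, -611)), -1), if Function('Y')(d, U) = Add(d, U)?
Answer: Rational(1, 110855) ≈ 9.0208e-6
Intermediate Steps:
Function('Y')(d, U) = Add(U, d)
Pow(Add(112069, Function('Y')(-603, -611)), -1) = Pow(Add(112069, Add(-611, -603)), -1) = Pow(Add(112069, -1214), -1) = Pow(110855, -1) = Rational(1, 110855)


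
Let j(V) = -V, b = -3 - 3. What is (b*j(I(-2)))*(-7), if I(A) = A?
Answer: 84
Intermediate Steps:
b = -6
(b*j(I(-2)))*(-7) = -(-6)*(-2)*(-7) = -6*2*(-7) = -12*(-7) = 84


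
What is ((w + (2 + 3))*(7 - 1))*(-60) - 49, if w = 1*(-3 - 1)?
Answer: -409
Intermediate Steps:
w = -4 (w = 1*(-4) = -4)
((w + (2 + 3))*(7 - 1))*(-60) - 49 = ((-4 + (2 + 3))*(7 - 1))*(-60) - 49 = ((-4 + 5)*6)*(-60) - 49 = (1*6)*(-60) - 49 = 6*(-60) - 49 = -360 - 49 = -409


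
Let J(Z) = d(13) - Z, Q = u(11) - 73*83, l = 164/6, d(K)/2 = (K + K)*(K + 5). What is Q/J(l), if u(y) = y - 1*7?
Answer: -18165/2726 ≈ -6.6636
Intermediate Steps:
u(y) = -7 + y (u(y) = y - 7 = -7 + y)
d(K) = 4*K*(5 + K) (d(K) = 2*((K + K)*(K + 5)) = 2*((2*K)*(5 + K)) = 2*(2*K*(5 + K)) = 4*K*(5 + K))
l = 82/3 (l = 164*(1/6) = 82/3 ≈ 27.333)
Q = -6055 (Q = (-7 + 11) - 73*83 = 4 - 6059 = -6055)
J(Z) = 936 - Z (J(Z) = 4*13*(5 + 13) - Z = 4*13*18 - Z = 936 - Z)
Q/J(l) = -6055/(936 - 1*82/3) = -6055/(936 - 82/3) = -6055/2726/3 = -6055*3/2726 = -18165/2726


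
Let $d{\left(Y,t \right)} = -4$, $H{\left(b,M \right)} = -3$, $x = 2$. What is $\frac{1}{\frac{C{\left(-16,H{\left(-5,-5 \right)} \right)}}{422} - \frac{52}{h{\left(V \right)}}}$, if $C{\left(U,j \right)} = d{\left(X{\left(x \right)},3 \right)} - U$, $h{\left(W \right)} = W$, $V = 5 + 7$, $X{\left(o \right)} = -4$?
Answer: $- \frac{633}{2725} \approx -0.23229$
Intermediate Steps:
$V = 12$
$C{\left(U,j \right)} = -4 - U$
$\frac{1}{\frac{C{\left(-16,H{\left(-5,-5 \right)} \right)}}{422} - \frac{52}{h{\left(V \right)}}} = \frac{1}{\frac{-4 - -16}{422} - \frac{52}{12}} = \frac{1}{\left(-4 + 16\right) \frac{1}{422} - \frac{13}{3}} = \frac{1}{12 \cdot \frac{1}{422} - \frac{13}{3}} = \frac{1}{\frac{6}{211} - \frac{13}{3}} = \frac{1}{- \frac{2725}{633}} = - \frac{633}{2725}$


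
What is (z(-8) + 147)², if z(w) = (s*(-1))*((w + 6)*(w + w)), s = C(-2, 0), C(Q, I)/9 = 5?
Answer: 1671849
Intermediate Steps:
C(Q, I) = 45 (C(Q, I) = 9*5 = 45)
s = 45
z(w) = -90*w*(6 + w) (z(w) = (45*(-1))*((w + 6)*(w + w)) = -45*(6 + w)*2*w = -90*w*(6 + w))
(z(-8) + 147)² = (-90*(-8)*(6 - 8) + 147)² = (-90*(-8)*(-2) + 147)² = (-1440 + 147)² = (-1293)² = 1671849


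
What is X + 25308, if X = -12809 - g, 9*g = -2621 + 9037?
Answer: 106075/9 ≈ 11786.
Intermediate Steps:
g = 6416/9 (g = (-2621 + 9037)/9 = (1/9)*6416 = 6416/9 ≈ 712.89)
X = -121697/9 (X = -12809 - 1*6416/9 = -12809 - 6416/9 = -121697/9 ≈ -13522.)
X + 25308 = -121697/9 + 25308 = 106075/9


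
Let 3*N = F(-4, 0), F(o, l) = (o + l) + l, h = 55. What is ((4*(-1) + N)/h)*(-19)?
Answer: 304/165 ≈ 1.8424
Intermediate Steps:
F(o, l) = o + 2*l (F(o, l) = (l + o) + l = o + 2*l)
N = -4/3 (N = (-4 + 2*0)/3 = (-4 + 0)/3 = (1/3)*(-4) = -4/3 ≈ -1.3333)
((4*(-1) + N)/h)*(-19) = ((4*(-1) - 4/3)/55)*(-19) = ((-4 - 4/3)*(1/55))*(-19) = -16/3*1/55*(-19) = -16/165*(-19) = 304/165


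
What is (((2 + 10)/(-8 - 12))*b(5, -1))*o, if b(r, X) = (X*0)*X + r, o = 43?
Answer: -129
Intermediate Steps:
b(r, X) = r (b(r, X) = 0*X + r = 0 + r = r)
(((2 + 10)/(-8 - 12))*b(5, -1))*o = (((2 + 10)/(-8 - 12))*5)*43 = ((12/(-20))*5)*43 = ((12*(-1/20))*5)*43 = -⅗*5*43 = -3*43 = -129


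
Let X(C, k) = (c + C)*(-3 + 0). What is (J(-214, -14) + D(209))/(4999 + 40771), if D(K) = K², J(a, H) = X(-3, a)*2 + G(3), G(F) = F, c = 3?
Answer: 21842/22885 ≈ 0.95442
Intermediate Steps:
X(C, k) = -9 - 3*C (X(C, k) = (3 + C)*(-3 + 0) = (3 + C)*(-3) = -9 - 3*C)
J(a, H) = 3 (J(a, H) = (-9 - 3*(-3))*2 + 3 = (-9 + 9)*2 + 3 = 0*2 + 3 = 0 + 3 = 3)
(J(-214, -14) + D(209))/(4999 + 40771) = (3 + 209²)/(4999 + 40771) = (3 + 43681)/45770 = 43684*(1/45770) = 21842/22885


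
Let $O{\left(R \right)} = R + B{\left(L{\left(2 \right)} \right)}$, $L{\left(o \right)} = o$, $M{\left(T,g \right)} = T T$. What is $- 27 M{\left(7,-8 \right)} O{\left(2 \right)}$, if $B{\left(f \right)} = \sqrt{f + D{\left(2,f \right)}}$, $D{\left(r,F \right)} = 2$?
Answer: $-5292$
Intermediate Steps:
$M{\left(T,g \right)} = T^{2}$
$B{\left(f \right)} = \sqrt{2 + f}$ ($B{\left(f \right)} = \sqrt{f + 2} = \sqrt{2 + f}$)
$O{\left(R \right)} = 2 + R$ ($O{\left(R \right)} = R + \sqrt{2 + 2} = R + \sqrt{4} = R + 2 = 2 + R$)
$- 27 M{\left(7,-8 \right)} O{\left(2 \right)} = - 27 \cdot 7^{2} \left(2 + 2\right) = \left(-27\right) 49 \cdot 4 = \left(-1323\right) 4 = -5292$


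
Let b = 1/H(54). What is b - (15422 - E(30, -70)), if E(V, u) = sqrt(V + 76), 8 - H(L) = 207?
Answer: -3068979/199 + sqrt(106) ≈ -15412.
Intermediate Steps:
H(L) = -199 (H(L) = 8 - 1*207 = 8 - 207 = -199)
b = -1/199 (b = 1/(-199) = -1/199 ≈ -0.0050251)
E(V, u) = sqrt(76 + V)
b - (15422 - E(30, -70)) = -1/199 - (15422 - sqrt(76 + 30)) = -1/199 - (15422 - sqrt(106)) = -1/199 + (-15422 + sqrt(106)) = -3068979/199 + sqrt(106)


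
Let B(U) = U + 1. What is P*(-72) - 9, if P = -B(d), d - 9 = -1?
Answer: 639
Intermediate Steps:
d = 8 (d = 9 - 1 = 8)
B(U) = 1 + U
P = -9 (P = -(1 + 8) = -1*9 = -9)
P*(-72) - 9 = -9*(-72) - 9 = 648 - 9 = 639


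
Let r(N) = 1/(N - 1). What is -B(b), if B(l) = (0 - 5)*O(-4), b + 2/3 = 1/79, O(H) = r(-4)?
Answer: -1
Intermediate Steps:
r(N) = 1/(-1 + N)
O(H) = -1/5 (O(H) = 1/(-1 - 4) = 1/(-5) = -1/5)
b = -155/237 (b = -2/3 + 1/79 = -155/237 ≈ -0.65401)
B(l) = 1 (B(l) = (0 - 5)*(-1/5) = -5*(-1/5) = 1)
-B(b) = -1*1 = -1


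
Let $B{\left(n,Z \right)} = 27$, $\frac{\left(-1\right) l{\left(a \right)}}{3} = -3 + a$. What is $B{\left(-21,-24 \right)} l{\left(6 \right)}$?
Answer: $-243$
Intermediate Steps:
$l{\left(a \right)} = 9 - 3 a$ ($l{\left(a \right)} = - 3 \left(-3 + a\right) = 9 - 3 a$)
$B{\left(-21,-24 \right)} l{\left(6 \right)} = 27 \left(9 - 18\right) = 27 \left(-9\right) = -243$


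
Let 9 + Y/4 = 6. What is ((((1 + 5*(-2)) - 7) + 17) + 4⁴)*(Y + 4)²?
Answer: 16448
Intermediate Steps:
Y = -12 (Y = -36 + 4*6 = -36 + 24 = -12)
((((1 + 5*(-2)) - 7) + 17) + 4⁴)*(Y + 4)² = ((((1 + 5*(-2)) - 7) + 17) + 4⁴)*(-12 + 4)² = ((((1 - 10) - 7) + 17) + 256)*(-8)² = (((-9 - 7) + 17) + 256)*64 = ((-16 + 17) + 256)*64 = (1 + 256)*64 = 257*64 = 16448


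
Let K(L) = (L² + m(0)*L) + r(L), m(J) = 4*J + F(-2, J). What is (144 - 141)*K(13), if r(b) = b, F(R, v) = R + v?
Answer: 468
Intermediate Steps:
m(J) = -2 + 5*J (m(J) = 4*J + (-2 + J) = -2 + 5*J)
K(L) = L² - L (K(L) = (L² + (-2 + 5*0)*L) + L = (L² + (-2 + 0)*L) + L = (L² - 2*L) + L = L² - L)
(144 - 141)*K(13) = (144 - 141)*(13*(-1 + 13)) = 3*(13*12) = 3*156 = 468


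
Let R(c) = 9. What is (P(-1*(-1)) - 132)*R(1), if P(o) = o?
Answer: -1179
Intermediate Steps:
(P(-1*(-1)) - 132)*R(1) = (-1*(-1) - 132)*9 = (1 - 132)*9 = -131*9 = -1179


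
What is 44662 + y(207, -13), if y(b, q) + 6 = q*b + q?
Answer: 41952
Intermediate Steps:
y(b, q) = -6 + q + b*q (y(b, q) = -6 + (q*b + q) = -6 + (b*q + q) = -6 + (q + b*q) = -6 + q + b*q)
44662 + y(207, -13) = 44662 + (-6 - 13 + 207*(-13)) = 44662 + (-6 - 13 - 2691) = 44662 - 2710 = 41952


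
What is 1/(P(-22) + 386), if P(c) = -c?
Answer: 1/408 ≈ 0.0024510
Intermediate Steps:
1/(P(-22) + 386) = 1/(-1*(-22) + 386) = 1/(22 + 386) = 1/408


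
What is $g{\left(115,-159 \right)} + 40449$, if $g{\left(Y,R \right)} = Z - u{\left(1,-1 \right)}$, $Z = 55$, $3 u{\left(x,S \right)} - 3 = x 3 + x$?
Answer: $\frac{121505}{3} \approx 40502.0$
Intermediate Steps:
$u{\left(x,S \right)} = 1 + \frac{4 x}{3}$ ($u{\left(x,S \right)} = 1 + \frac{x 3 + x}{3} = 1 + \frac{3 x + x}{3} = 1 + \frac{4 x}{3}$)
$g{\left(Y,R \right)} = \frac{158}{3}$ ($g{\left(Y,R \right)} = 55 - \left(1 + \frac{4}{3} \cdot 1\right) = 55 - \left(1 + \frac{4}{3}\right) = 55 - \frac{7}{3} = \frac{158}{3}$)
$g{\left(115,-159 \right)} + 40449 = \frac{158}{3} + 40449 = \frac{121505}{3}$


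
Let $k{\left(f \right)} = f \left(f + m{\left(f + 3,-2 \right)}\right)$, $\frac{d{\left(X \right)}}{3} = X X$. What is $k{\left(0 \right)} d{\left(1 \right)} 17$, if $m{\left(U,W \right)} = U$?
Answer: $0$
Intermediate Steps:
$d{\left(X \right)} = 3 X^{2}$ ($d{\left(X \right)} = 3 X X = 3 X^{2}$)
$k{\left(f \right)} = f \left(3 + 2 f\right)$ ($k{\left(f \right)} = f \left(f + \left(f + 3\right)\right) = f \left(f + \left(3 + f\right)\right) = f \left(3 + 2 f\right)$)
$k{\left(0 \right)} d{\left(1 \right)} 17 = 0 \left(3 + 2 \cdot 0\right) 3 \cdot 1^{2} \cdot 17 = 0 \left(3 + 0\right) 3 \cdot 1 \cdot 17 = 0 \cdot 3 \cdot 3 \cdot 17 = 0 \cdot 3 \cdot 17 = 0 \cdot 17 = 0$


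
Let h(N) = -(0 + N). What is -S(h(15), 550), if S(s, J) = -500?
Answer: 500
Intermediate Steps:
h(N) = -N
-S(h(15), 550) = -1*(-500) = 500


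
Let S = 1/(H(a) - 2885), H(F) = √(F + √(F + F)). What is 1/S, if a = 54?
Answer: -2885 + √(54 + 6*√3) ≈ -2877.0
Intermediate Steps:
H(F) = √(F + √2*√F) (H(F) = √(F + √(2*F)) = √(F + √2*√F))
S = 1/(-2885 + √(54 + 6*√3)) (S = 1/(√(54 + √2*√54) - 2885) = 1/(√(54 + √2*(3*√6)) - 2885) = 1/(√(54 + 6*√3) - 2885) = 1/(-2885 + √(54 + 6*√3)) ≈ -0.00034759)
1/S = 1/(-1/(2885 - √(54 + 6*√3))) = -2885 + √(54 + 6*√3)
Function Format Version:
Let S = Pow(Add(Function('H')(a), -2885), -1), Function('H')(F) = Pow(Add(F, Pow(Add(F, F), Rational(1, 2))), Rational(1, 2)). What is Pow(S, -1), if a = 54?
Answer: Add(-2885, Pow(Add(54, Mul(6, Pow(3, Rational(1, 2)))), Rational(1, 2))) ≈ -2877.0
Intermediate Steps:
Function('H')(F) = Pow(Add(F, Mul(Pow(2, Rational(1, 2)), Pow(F, Rational(1, 2)))), Rational(1, 2)) (Function('H')(F) = Pow(Add(F, Pow(Mul(2, F), Rational(1, 2))), Rational(1, 2)) = Pow(Add(F, Mul(Pow(2, Rational(1, 2)), Pow(F, Rational(1, 2)))), Rational(1, 2)))
S = Pow(Add(-2885, Pow(Add(54, Mul(6, Pow(3, Rational(1, 2)))), Rational(1, 2))), -1) (S = Pow(Add(Pow(Add(54, Mul(Pow(2, Rational(1, 2)), Pow(54, Rational(1, 2)))), Rational(1, 2)), -2885), -1) = Pow(Add(Pow(Add(54, Mul(Pow(2, Rational(1, 2)), Mul(3, Pow(6, Rational(1, 2))))), Rational(1, 2)), -2885), -1) = Pow(Add(Pow(Add(54, Mul(6, Pow(3, Rational(1, 2)))), Rational(1, 2)), -2885), -1) = Pow(Add(-2885, Pow(Add(54, Mul(6, Pow(3, Rational(1, 2)))), Rational(1, 2))), -1) ≈ -0.00034759)
Pow(S, -1) = Pow(Mul(-1, Pow(Add(2885, Mul(-1, Pow(Add(54, Mul(6, Pow(3, Rational(1, 2)))), Rational(1, 2)))), -1)), -1) = Add(-2885, Pow(Add(54, Mul(6, Pow(3, Rational(1, 2)))), Rational(1, 2)))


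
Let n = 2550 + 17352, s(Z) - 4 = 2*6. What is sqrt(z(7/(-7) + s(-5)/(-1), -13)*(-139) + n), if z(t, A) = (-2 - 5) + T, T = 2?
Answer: sqrt(20597) ≈ 143.52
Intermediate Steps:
s(Z) = 16 (s(Z) = 4 + 2*6 = 4 + 12 = 16)
z(t, A) = -5 (z(t, A) = (-2 - 5) + 2 = -7 + 2 = -5)
n = 19902
sqrt(z(7/(-7) + s(-5)/(-1), -13)*(-139) + n) = sqrt(-5*(-139) + 19902) = sqrt(695 + 19902) = sqrt(20597)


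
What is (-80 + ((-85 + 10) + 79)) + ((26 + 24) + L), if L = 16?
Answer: -10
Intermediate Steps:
(-80 + ((-85 + 10) + 79)) + ((26 + 24) + L) = (-80 + ((-85 + 10) + 79)) + ((26 + 24) + 16) = (-80 + (-75 + 79)) + (50 + 16) = (-80 + 4) + 66 = -76 + 66 = -10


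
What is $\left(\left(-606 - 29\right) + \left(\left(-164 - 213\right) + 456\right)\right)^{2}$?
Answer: $309136$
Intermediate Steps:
$\left(\left(-606 - 29\right) + \left(\left(-164 - 213\right) + 456\right)\right)^{2} = \left(\left(-606 - 29\right) + \left(-377 + 456\right)\right)^{2} = \left(-635 + 79\right)^{2} = \left(-556\right)^{2} = 309136$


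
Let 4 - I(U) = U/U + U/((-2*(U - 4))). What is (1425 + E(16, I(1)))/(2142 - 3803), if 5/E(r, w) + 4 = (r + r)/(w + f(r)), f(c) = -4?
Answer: -62693/73084 ≈ -0.85782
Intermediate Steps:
I(U) = 3 - U/(8 - 2*U) (I(U) = 4 - (U/U + U/((-2*(U - 4)))) = 4 - (1 + U/((-2*(-4 + U)))) = 4 - (1 + U/(8 - 2*U)) = 4 + (-1 - U/(8 - 2*U)) = 3 - U/(8 - 2*U))
E(r, w) = 5/(-4 + 2*r/(-4 + w)) (E(r, w) = 5/(-4 + (r + r)/(w - 4)) = 5/(-4 + (2*r)/(-4 + w)) = 5/(-4 + 2*r/(-4 + w)))
(1425 + E(16, I(1)))/(2142 - 3803) = (1425 + 5*(-4 + (-24 + 7*1)/(2*(-4 + 1)))/(2*(8 + 16 - (-24 + 7*1)/(-4 + 1))))/(2142 - 3803) = (1425 + 5*(-4 + (½)*(-24 + 7)/(-3))/(2*(8 + 16 - (-24 + 7)/(-3))))/(-1661) = (1425 + 5*(-4 + (½)*(-⅓)*(-17))/(2*(8 + 16 - (-1)*(-17)/3)))*(-1/1661) = (1425 + 5*(-4 + 17/6)/(2*(8 + 16 - 2*17/6)))*(-1/1661) = (1425 + (5/2)*(-7/6)/(8 + 16 - 17/3))*(-1/1661) = (1425 + (5/2)*(-7/6)/(55/3))*(-1/1661) = (1425 + (5/2)*(3/55)*(-7/6))*(-1/1661) = (1425 - 7/44)*(-1/1661) = (62693/44)*(-1/1661) = -62693/73084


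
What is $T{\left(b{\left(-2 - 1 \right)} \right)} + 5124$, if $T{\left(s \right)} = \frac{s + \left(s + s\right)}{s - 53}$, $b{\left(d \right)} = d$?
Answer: $\frac{286953}{56} \approx 5124.2$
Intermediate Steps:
$T{\left(s \right)} = \frac{3 s}{-53 + s}$ ($T{\left(s \right)} = \frac{s + 2 s}{-53 + s} = \frac{3 s}{-53 + s}$)
$T{\left(b{\left(-2 - 1 \right)} \right)} + 5124 = \frac{3 \left(-2 - 1\right)}{-53 - 3} + 5124 = 3 \left(-3\right) \frac{1}{-53 - 3} + 5124 = 3 \left(-3\right) \frac{1}{-56} + 5124 = 3 \left(-3\right) \left(- \frac{1}{56}\right) + 5124 = \frac{9}{56} + 5124 = \frac{286953}{56}$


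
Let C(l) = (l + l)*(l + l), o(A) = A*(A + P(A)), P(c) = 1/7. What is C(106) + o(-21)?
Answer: 45382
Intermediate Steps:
P(c) = 1/7
o(A) = A*(1/7 + A) (o(A) = A*(A + 1/7) = A*(1/7 + A))
C(l) = 4*l**2 (C(l) = (2*l)*(2*l) = 4*l**2)
C(106) + o(-21) = 4*106**2 - 21*(1/7 - 21) = 4*11236 - 21*(-146/7) = 44944 + 438 = 45382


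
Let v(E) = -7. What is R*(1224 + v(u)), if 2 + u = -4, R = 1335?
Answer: 1624695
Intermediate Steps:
u = -6 (u = -2 - 4 = -6)
R*(1224 + v(u)) = 1335*(1224 - 7) = 1335*1217 = 1624695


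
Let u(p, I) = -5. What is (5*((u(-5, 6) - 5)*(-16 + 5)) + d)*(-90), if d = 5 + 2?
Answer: -50130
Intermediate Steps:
d = 7
(5*((u(-5, 6) - 5)*(-16 + 5)) + d)*(-90) = (5*((-5 - 5)*(-16 + 5)) + 7)*(-90) = (5*(-10*(-11)) + 7)*(-90) = (5*110 + 7)*(-90) = (550 + 7)*(-90) = 557*(-90) = -50130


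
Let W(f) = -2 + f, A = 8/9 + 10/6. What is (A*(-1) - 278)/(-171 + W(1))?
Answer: 2525/1548 ≈ 1.6311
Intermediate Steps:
A = 23/9 (A = 8*(1/9) + 10*(1/6) = 8/9 + 5/3 = 23/9 ≈ 2.5556)
(A*(-1) - 278)/(-171 + W(1)) = ((23/9)*(-1) - 278)/(-171 + (-2 + 1)) = (-23/9 - 278)/(-171 - 1) = -2525/9/(-172) = -2525/9*(-1/172) = 2525/1548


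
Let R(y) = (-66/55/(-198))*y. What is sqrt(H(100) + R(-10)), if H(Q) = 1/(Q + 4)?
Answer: 5*I*sqrt(6006)/1716 ≈ 0.22581*I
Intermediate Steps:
H(Q) = 1/(4 + Q)
R(y) = y/165 (R(y) = (-66*1/55*(-1/198))*y = (-6/5*(-1/198))*y = y/165)
sqrt(H(100) + R(-10)) = sqrt(1/(4 + 100) + (1/165)*(-10)) = sqrt(1/104 - 2/33) = sqrt(-175/3432) = 5*I*sqrt(6006)/1716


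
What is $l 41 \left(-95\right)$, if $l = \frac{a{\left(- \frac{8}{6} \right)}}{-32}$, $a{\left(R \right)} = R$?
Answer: $- \frac{3895}{24} \approx -162.29$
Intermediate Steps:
$l = \frac{1}{24}$ ($l = \frac{\left(-8\right) \frac{1}{6}}{-32} = \left(-8\right) \frac{1}{6} \left(- \frac{1}{32}\right) = \left(- \frac{4}{3}\right) \left(- \frac{1}{32}\right) = \frac{1}{24} \approx 0.041667$)
$l 41 \left(-95\right) = \frac{1}{24} \cdot 41 \left(-95\right) = \frac{41}{24} \left(-95\right) = - \frac{3895}{24}$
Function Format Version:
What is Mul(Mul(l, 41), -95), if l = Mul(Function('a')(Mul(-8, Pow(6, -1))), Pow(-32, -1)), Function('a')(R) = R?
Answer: Rational(-3895, 24) ≈ -162.29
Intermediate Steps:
l = Rational(1, 24) (l = Mul(Mul(-8, Pow(6, -1)), Pow(-32, -1)) = Mul(Mul(-8, Rational(1, 6)), Rational(-1, 32)) = Mul(Rational(-4, 3), Rational(-1, 32)) = Rational(1, 24) ≈ 0.041667)
Mul(Mul(l, 41), -95) = Mul(Mul(Rational(1, 24), 41), -95) = Mul(Rational(41, 24), -95) = Rational(-3895, 24)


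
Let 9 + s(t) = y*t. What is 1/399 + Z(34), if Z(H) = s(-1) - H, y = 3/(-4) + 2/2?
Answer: -69023/1596 ≈ -43.247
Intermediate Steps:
y = 1/4 (y = 3*(-1/4) + 2*(1/2) = -3/4 + 1 = 1/4 ≈ 0.25000)
s(t) = -9 + t/4
Z(H) = -37/4 - H (Z(H) = (-9 + (1/4)*(-1)) - H = (-9 - 1/4) - H = -37/4 - H)
1/399 + Z(34) = 1/399 + (-37/4 - 1*34) = 1/399 + (-37/4 - 34) = 1/399 - 173/4 = -69023/1596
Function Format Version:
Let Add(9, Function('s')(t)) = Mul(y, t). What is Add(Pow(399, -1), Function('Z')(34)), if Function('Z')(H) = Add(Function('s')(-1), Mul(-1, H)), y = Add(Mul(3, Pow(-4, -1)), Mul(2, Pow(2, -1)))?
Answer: Rational(-69023, 1596) ≈ -43.247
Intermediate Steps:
y = Rational(1, 4) (y = Add(Mul(3, Rational(-1, 4)), Mul(2, Rational(1, 2))) = Add(Rational(-3, 4), 1) = Rational(1, 4) ≈ 0.25000)
Function('s')(t) = Add(-9, Mul(Rational(1, 4), t))
Function('Z')(H) = Add(Rational(-37, 4), Mul(-1, H)) (Function('Z')(H) = Add(Add(-9, Mul(Rational(1, 4), -1)), Mul(-1, H)) = Add(Add(-9, Rational(-1, 4)), Mul(-1, H)) = Add(Rational(-37, 4), Mul(-1, H)))
Add(Pow(399, -1), Function('Z')(34)) = Add(Pow(399, -1), Add(Rational(-37, 4), Mul(-1, 34))) = Add(Rational(1, 399), Add(Rational(-37, 4), -34)) = Add(Rational(1, 399), Rational(-173, 4)) = Rational(-69023, 1596)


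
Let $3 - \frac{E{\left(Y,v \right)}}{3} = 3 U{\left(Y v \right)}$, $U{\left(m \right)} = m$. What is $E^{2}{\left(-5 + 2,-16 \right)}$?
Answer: $178929$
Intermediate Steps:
$E{\left(Y,v \right)} = 9 - 9 Y v$ ($E{\left(Y,v \right)} = 9 - 3 \cdot 3 Y v = 9 - 9 Y v$)
$E^{2}{\left(-5 + 2,-16 \right)} = \left(9 - 9 \left(-5 + 2\right) \left(-16\right)\right)^{2} = \left(9 - \left(-27\right) \left(-16\right)\right)^{2} = \left(9 - 432\right)^{2} = \left(-423\right)^{2} = 178929$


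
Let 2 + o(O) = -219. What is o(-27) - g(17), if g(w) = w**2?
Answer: -510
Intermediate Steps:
o(O) = -221 (o(O) = -2 - 219 = -221)
o(-27) - g(17) = -221 - 1*17**2 = -221 - 1*289 = -221 - 289 = -510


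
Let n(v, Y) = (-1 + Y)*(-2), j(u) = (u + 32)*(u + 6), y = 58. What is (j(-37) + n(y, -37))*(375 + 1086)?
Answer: 337491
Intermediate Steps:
j(u) = (6 + u)*(32 + u) (j(u) = (32 + u)*(6 + u) = (6 + u)*(32 + u))
n(v, Y) = 2 - 2*Y
(j(-37) + n(y, -37))*(375 + 1086) = ((192 + (-37)**2 + 38*(-37)) + (2 - 2*(-37)))*(375 + 1086) = ((192 + 1369 - 1406) + (2 + 74))*1461 = (155 + 76)*1461 = 231*1461 = 337491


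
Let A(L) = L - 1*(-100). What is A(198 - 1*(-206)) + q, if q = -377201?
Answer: -376697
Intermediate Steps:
A(L) = 100 + L (A(L) = L + 100 = 100 + L)
A(198 - 1*(-206)) + q = (100 + (198 - 1*(-206))) - 377201 = (100 + (198 + 206)) - 377201 = (100 + 404) - 377201 = 504 - 377201 = -376697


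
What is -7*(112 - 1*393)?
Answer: 1967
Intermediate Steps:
-7*(112 - 1*393) = -7*(112 - 393) = -7*(-281) = 1967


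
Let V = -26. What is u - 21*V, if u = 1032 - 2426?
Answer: -848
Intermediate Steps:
u = -1394
u - 21*V = -1394 - 21*(-26) = -1394 - 1*(-546) = -1394 + 546 = -848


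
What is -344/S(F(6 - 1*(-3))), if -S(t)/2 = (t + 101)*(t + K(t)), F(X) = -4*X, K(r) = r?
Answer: -43/1170 ≈ -0.036752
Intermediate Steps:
S(t) = -4*t*(101 + t) (S(t) = -2*(t + 101)*(t + t) = -2*(101 + t)*2*t = -4*t*(101 + t))
-344/S(F(6 - 1*(-3))) = -344*(-1/(16*(-101 - (-4)*(6 - 1*(-3)))*(6 - 1*(-3)))) = -344*(-1/(16*(-101 - (-4)*(6 + 3))*(6 + 3))) = -344*(-1/(144*(-101 - (-4)*9))) = -344*(-1/(144*(-101 - 1*(-36)))) = -344*(-1/(144*(-101 + 36))) = -344/(4*(-36)*(-65)) = -344/9360 = -344*1/9360 = -43/1170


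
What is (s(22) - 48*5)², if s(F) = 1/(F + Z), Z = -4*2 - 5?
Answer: 4661281/81 ≈ 57547.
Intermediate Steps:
Z = -13 (Z = -8 - 5 = -13)
s(F) = 1/(-13 + F) (s(F) = 1/(F - 13) = 1/(-13 + F))
(s(22) - 48*5)² = (1/(-13 + 22) - 48*5)² = (1/9 - 240)² = (⅑ - 240)² = (-2159/9)² = 4661281/81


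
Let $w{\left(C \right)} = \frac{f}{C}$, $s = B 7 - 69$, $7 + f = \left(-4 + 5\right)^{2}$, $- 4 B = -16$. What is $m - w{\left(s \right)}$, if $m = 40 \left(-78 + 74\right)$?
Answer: $- \frac{6566}{41} \approx -160.15$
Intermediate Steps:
$B = 4$ ($B = \left(- \frac{1}{4}\right) \left(-16\right) = 4$)
$f = -6$ ($f = -7 + \left(-4 + 5\right)^{2} = -7 + 1^{2} = -7 + 1 = -6$)
$s = -41$ ($s = 4 \cdot 7 - 69 = 28 - 69 = -41$)
$w{\left(C \right)} = - \frac{6}{C}$
$m = -160$ ($m = 40 \left(-4\right) = -160$)
$m - w{\left(s \right)} = -160 - - \frac{6}{-41} = -160 - \left(-6\right) \left(- \frac{1}{41}\right) = -160 - \frac{6}{41} = - \frac{6566}{41}$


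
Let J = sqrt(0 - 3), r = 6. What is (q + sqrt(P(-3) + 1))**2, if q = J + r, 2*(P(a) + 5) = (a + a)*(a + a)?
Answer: (6 + sqrt(14) + I*sqrt(3))**2 ≈ 91.9 + 33.746*I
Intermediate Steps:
P(a) = -5 + 2*a**2 (P(a) = -5 + ((a + a)*(a + a))/2 = -5 + ((2*a)*(2*a))/2 = -5 + (4*a**2)/2 = -5 + 2*a**2)
J = I*sqrt(3) (J = sqrt(-3) = I*sqrt(3) ≈ 1.732*I)
q = 6 + I*sqrt(3) (q = I*sqrt(3) + 6 = 6 + I*sqrt(3) ≈ 6.0 + 1.732*I)
(q + sqrt(P(-3) + 1))**2 = ((6 + I*sqrt(3)) + sqrt((-5 + 2*(-3)**2) + 1))**2 = ((6 + I*sqrt(3)) + sqrt((-5 + 2*9) + 1))**2 = ((6 + I*sqrt(3)) + sqrt((-5 + 18) + 1))**2 = ((6 + I*sqrt(3)) + sqrt(13 + 1))**2 = ((6 + I*sqrt(3)) + sqrt(14))**2 = (6 + sqrt(14) + I*sqrt(3))**2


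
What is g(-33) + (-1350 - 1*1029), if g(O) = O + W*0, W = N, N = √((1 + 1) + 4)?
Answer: -2412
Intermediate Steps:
N = √6 (N = √(2 + 4) = √6 ≈ 2.4495)
W = √6 ≈ 2.4495
g(O) = O (g(O) = O + √6*0 = O + 0 = O)
g(-33) + (-1350 - 1*1029) = -33 + (-1350 - 1*1029) = -33 + (-1350 - 1029) = -33 - 2379 = -2412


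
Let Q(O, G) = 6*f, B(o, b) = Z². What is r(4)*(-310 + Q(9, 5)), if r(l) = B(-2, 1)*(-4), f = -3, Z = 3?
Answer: 11808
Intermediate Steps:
B(o, b) = 9 (B(o, b) = 3² = 9)
r(l) = -36 (r(l) = 9*(-4) = -36)
Q(O, G) = -18 (Q(O, G) = 6*(-3) = -18)
r(4)*(-310 + Q(9, 5)) = -36*(-310 - 18) = -36*(-328) = 11808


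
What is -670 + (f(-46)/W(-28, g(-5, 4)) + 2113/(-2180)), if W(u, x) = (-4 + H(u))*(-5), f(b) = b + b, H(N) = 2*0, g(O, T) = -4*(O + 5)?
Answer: -1472741/2180 ≈ -675.57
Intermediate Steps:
g(O, T) = -20 - 4*O (g(O, T) = -4*(5 + O) = -20 - 4*O)
H(N) = 0
f(b) = 2*b
W(u, x) = 20 (W(u, x) = (-4 + 0)*(-5) = -4*(-5) = 20)
-670 + (f(-46)/W(-28, g(-5, 4)) + 2113/(-2180)) = -670 + ((2*(-46))/20 + 2113/(-2180)) = -670 + (-92*1/20 + 2113*(-1/2180)) = -670 + (-23/5 - 2113/2180) = -670 - 12141/2180 = -1472741/2180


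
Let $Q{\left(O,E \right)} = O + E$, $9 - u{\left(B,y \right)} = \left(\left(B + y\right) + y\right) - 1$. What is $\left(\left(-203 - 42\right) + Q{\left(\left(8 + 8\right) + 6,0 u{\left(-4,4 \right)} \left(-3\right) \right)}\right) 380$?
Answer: $-84740$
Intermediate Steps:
$u{\left(B,y \right)} = 10 - B - 2 y$ ($u{\left(B,y \right)} = 9 - \left(\left(\left(B + y\right) + y\right) - 1\right) = 9 - \left(\left(B + 2 y\right) - 1\right) = 9 - \left(-1 + B + 2 y\right) = 10 - B - 2 y$)
$Q{\left(O,E \right)} = E + O$
$\left(\left(-203 - 42\right) + Q{\left(\left(8 + 8\right) + 6,0 u{\left(-4,4 \right)} \left(-3\right) \right)}\right) 380 = \left(\left(-203 - 42\right) + \left(0 \left(10 - -4 - 8\right) \left(-3\right) + \left(\left(8 + 8\right) + 6\right)\right)\right) 380 = \left(-245 + \left(0 \left(10 + 4 - 8\right) \left(-3\right) + \left(16 + 6\right)\right)\right) 380 = \left(-245 + \left(0 \cdot 6 \left(-3\right) + 22\right)\right) 380 = \left(-245 + \left(0 \left(-3\right) + 22\right)\right) 380 = \left(-245 + \left(0 + 22\right)\right) 380 = \left(-245 + 22\right) 380 = \left(-223\right) 380 = -84740$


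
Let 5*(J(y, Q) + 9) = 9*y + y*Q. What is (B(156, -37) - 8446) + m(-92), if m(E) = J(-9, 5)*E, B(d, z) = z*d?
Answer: -55358/5 ≈ -11072.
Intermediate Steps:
B(d, z) = d*z
J(y, Q) = -9 + 9*y/5 + Q*y/5 (J(y, Q) = -9 + (9*y + y*Q)/5 = -9 + (9*y + Q*y)/5 = -9 + (9*y/5 + Q*y/5) = -9 + 9*y/5 + Q*y/5)
m(E) = -171*E/5 (m(E) = (-9 + (9/5)*(-9) + (1/5)*5*(-9))*E = (-9 - 81/5 - 9)*E = -171*E/5)
(B(156, -37) - 8446) + m(-92) = (156*(-37) - 8446) - 171/5*(-92) = (-5772 - 8446) + 15732/5 = -14218 + 15732/5 = -55358/5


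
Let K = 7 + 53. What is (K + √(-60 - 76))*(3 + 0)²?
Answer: 540 + 18*I*√34 ≈ 540.0 + 104.96*I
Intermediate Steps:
K = 60
(K + √(-60 - 76))*(3 + 0)² = (60 + √(-60 - 76))*(3 + 0)² = (60 + √(-136))*3² = (60 + 2*I*√34)*9 = 540 + 18*I*√34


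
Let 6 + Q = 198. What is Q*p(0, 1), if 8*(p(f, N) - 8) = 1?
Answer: 1560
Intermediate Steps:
Q = 192 (Q = -6 + 198 = 192)
p(f, N) = 65/8 (p(f, N) = 8 + (⅛)*1 = 8 + ⅛ = 65/8)
Q*p(0, 1) = 192*(65/8) = 1560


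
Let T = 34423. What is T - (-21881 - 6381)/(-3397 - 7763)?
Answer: 192066209/5580 ≈ 34420.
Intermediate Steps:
T - (-21881 - 6381)/(-3397 - 7763) = 34423 - (-21881 - 6381)/(-3397 - 7763) = 34423 - (-28262)/(-11160) = 34423 - (-28262)*(-1)/11160 = 34423 - 1*14131/5580 = 34423 - 14131/5580 = 192066209/5580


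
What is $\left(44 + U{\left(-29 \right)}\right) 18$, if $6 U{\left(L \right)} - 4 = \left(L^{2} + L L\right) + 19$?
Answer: $5907$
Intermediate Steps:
$U{\left(L \right)} = \frac{23}{6} + \frac{L^{2}}{3}$ ($U{\left(L \right)} = \frac{2}{3} + \frac{\left(L^{2} + L L\right) + 19}{6} = \frac{2}{3} + \frac{\left(L^{2} + L^{2}\right) + 19}{6} = \frac{2}{3} + \frac{2 L^{2} + 19}{6} = \frac{2}{3} + \frac{19 + 2 L^{2}}{6} = \frac{2}{3} + \left(\frac{19}{6} + \frac{L^{2}}{3}\right) = \frac{23}{6} + \frac{L^{2}}{3}$)
$\left(44 + U{\left(-29 \right)}\right) 18 = \left(44 + \left(\frac{23}{6} + \frac{\left(-29\right)^{2}}{3}\right)\right) 18 = \left(44 + \left(\frac{23}{6} + \frac{1}{3} \cdot 841\right)\right) 18 = \left(44 + \left(\frac{23}{6} + \frac{841}{3}\right)\right) 18 = \left(44 + \frac{1705}{6}\right) 18 = \frac{1969}{6} \cdot 18 = 5907$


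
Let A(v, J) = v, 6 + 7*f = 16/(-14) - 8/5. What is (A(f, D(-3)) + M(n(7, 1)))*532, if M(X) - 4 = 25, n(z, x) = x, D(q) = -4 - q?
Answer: 516724/35 ≈ 14764.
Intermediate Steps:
M(X) = 29 (M(X) = 4 + 25 = 29)
f = -306/245 (f = -6/7 + (16/(-14) - 8/5)/7 = -6/7 + (16*(-1/14) - 8*⅕)/7 = -6/7 + (-8/7 - 8/5)/7 = -6/7 + (⅐)*(-96/35) = -6/7 - 96/245 = -306/245 ≈ -1.2490)
(A(f, D(-3)) + M(n(7, 1)))*532 = (-306/245 + 29)*532 = (6799/245)*532 = 516724/35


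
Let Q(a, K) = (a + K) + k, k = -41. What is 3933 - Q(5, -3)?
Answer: 3972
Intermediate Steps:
Q(a, K) = -41 + K + a (Q(a, K) = (a + K) - 41 = (K + a) - 41 = -41 + K + a)
3933 - Q(5, -3) = 3933 - (-41 - 3 + 5) = 3933 - 1*(-39) = 3933 + 39 = 3972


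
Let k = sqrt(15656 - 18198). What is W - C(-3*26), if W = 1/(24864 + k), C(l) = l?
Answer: 24110632914/309110519 - I*sqrt(2542)/618221038 ≈ 78.0 - 8.1554e-8*I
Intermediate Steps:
k = I*sqrt(2542) (k = sqrt(-2542) = I*sqrt(2542) ≈ 50.418*I)
W = 1/(24864 + I*sqrt(2542)) ≈ 4.0219e-5 - 8.155e-8*I
W - C(-3*26) = (12432/309110519 - I*sqrt(2542)/618221038) - (-3)*26 = (12432/309110519 - I*sqrt(2542)/618221038) - 1*(-78) = (12432/309110519 - I*sqrt(2542)/618221038) + 78 = 24110632914/309110519 - I*sqrt(2542)/618221038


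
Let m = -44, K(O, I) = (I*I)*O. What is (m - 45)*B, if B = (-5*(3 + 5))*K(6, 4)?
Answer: 341760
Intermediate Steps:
K(O, I) = O*I² (K(O, I) = I²*O = O*I²)
B = -3840 (B = (-5*(3 + 5))*(6*4²) = (-5*8)*(6*16) = -40*96 = -3840)
(m - 45)*B = (-44 - 45)*(-3840) = -89*(-3840) = 341760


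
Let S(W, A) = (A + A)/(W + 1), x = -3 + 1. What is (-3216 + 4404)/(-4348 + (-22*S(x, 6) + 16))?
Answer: -33/113 ≈ -0.29204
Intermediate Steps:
x = -2
S(W, A) = 2*A/(1 + W) (S(W, A) = (2*A)/(1 + W) = 2*A/(1 + W))
(-3216 + 4404)/(-4348 + (-22*S(x, 6) + 16)) = (-3216 + 4404)/(-4348 + (-44*6/(1 - 2) + 16)) = 1188/(-4348 + (-44*6/(-1) + 16)) = 1188/(-4348 + (-44*6*(-1) + 16)) = 1188/(-4348 + (-22*(-12) + 16)) = 1188/(-4348 + (264 + 16)) = 1188/(-4348 + 280) = 1188/(-4068) = 1188*(-1/4068) = -33/113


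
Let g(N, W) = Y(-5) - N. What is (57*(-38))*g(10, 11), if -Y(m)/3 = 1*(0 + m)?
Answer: -10830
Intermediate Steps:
Y(m) = -3*m (Y(m) = -3*(0 + m) = -3*m)
g(N, W) = 15 - N (g(N, W) = -3*(-5) - N = 15 - N)
(57*(-38))*g(10, 11) = (57*(-38))*(15 - 1*10) = -2166*(15 - 10) = -2166*5 = -10830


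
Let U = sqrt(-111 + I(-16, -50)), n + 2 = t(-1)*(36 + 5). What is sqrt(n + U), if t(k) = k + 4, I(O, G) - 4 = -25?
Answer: sqrt(121 + 2*I*sqrt(33)) ≈ 11.012 + 0.52165*I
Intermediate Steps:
I(O, G) = -21 (I(O, G) = 4 - 25 = -21)
t(k) = 4 + k
n = 121 (n = -2 + (4 - 1)*(36 + 5) = -2 + 3*41 = -2 + 123 = 121)
U = 2*I*sqrt(33) (U = sqrt(-111 - 21) = sqrt(-132) = 2*I*sqrt(33) ≈ 11.489*I)
sqrt(n + U) = sqrt(121 + 2*I*sqrt(33))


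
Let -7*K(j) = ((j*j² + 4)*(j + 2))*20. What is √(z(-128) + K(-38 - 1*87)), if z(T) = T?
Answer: 2*I*√8408187473/7 ≈ 26199.0*I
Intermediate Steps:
K(j) = -20*(2 + j)*(4 + j³)/7 (K(j) = -(j*j² + 4)*(j + 2)*20/7 = -(j³ + 4)*(2 + j)*20/7 = -(4 + j³)*(2 + j)*20/7 = -(2 + j)*(4 + j³)*20/7 = -20*(2 + j)*(4 + j³)/7)
√(z(-128) + K(-38 - 1*87)) = √(-128 + (-160/7 - 80*(-38 - 1*87)/7 - 40*(-38 - 1*87)³/7 - 20*(-38 - 1*87)⁴/7)) = √(-128 + (-160/7 - 80*(-38 - 87)/7 - 40*(-38 - 87)³/7 - 20*(-38 - 87)⁴/7)) = √(-128 + (-160/7 - 80/7*(-125) - 40/7*(-125)³ - 20/7*(-125)⁴)) = √(-128 + (-160/7 + 10000/7 - 40/7*(-1953125) - 20/7*244140625)) = √(-128 + (-160/7 + 10000/7 + 78125000/7 - 4882812500/7)) = √(-128 - 4804677660/7) = √(-4804678556/7) = 2*I*√8408187473/7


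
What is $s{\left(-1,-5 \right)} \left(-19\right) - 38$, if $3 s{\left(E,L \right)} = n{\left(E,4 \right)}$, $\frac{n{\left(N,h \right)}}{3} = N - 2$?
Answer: $19$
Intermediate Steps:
$n{\left(N,h \right)} = -6 + 3 N$ ($n{\left(N,h \right)} = 3 \left(N - 2\right) = 3 \left(-2 + N\right) = -6 + 3 N$)
$s{\left(E,L \right)} = -2 + E$ ($s{\left(E,L \right)} = \frac{-6 + 3 E}{3} = -2 + E$)
$s{\left(-1,-5 \right)} \left(-19\right) - 38 = \left(-2 - 1\right) \left(-19\right) - 38 = \left(-3\right) \left(-19\right) - 38 = 57 - 38 = 19$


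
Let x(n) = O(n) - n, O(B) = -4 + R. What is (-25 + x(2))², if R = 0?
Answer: 961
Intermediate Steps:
O(B) = -4 (O(B) = -4 + 0 = -4)
x(n) = -4 - n
(-25 + x(2))² = (-25 + (-4 - 1*2))² = (-25 + (-4 - 2))² = (-25 - 6)² = (-31)² = 961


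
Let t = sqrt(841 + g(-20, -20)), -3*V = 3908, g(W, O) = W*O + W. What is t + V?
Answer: -3908/3 + sqrt(1221) ≈ -1267.7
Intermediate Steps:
g(W, O) = W + O*W (g(W, O) = O*W + W = W + O*W)
V = -3908/3 (V = -1/3*3908 = -3908/3 ≈ -1302.7)
t = sqrt(1221) (t = sqrt(841 - 20*(1 - 20)) = sqrt(841 - 20*(-19)) = sqrt(841 + 380) = sqrt(1221) ≈ 34.943)
t + V = sqrt(1221) - 3908/3 = -3908/3 + sqrt(1221)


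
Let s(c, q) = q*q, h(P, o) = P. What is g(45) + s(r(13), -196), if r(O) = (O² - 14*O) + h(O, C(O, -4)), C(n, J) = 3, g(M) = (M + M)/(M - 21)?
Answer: 153679/4 ≈ 38420.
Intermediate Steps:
g(M) = 2*M/(-21 + M) (g(M) = (2*M)/(-21 + M) = 2*M/(-21 + M))
r(O) = O² - 13*O (r(O) = (O² - 14*O) + O = O² - 13*O)
s(c, q) = q²
g(45) + s(r(13), -196) = 2*45/(-21 + 45) + (-196)² = 2*45/24 + 38416 = 2*45*(1/24) + 38416 = 15/4 + 38416 = 153679/4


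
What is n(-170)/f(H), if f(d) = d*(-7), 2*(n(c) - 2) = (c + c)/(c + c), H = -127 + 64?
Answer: 5/882 ≈ 0.0056689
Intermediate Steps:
H = -63
n(c) = 5/2 (n(c) = 2 + ((c + c)/(c + c))/2 = 2 + ((2*c)/((2*c)))/2 = 2 + ((2*c)*(1/(2*c)))/2 = 2 + (½)*1 = 2 + ½ = 5/2)
f(d) = -7*d
n(-170)/f(H) = 5/(2*((-7*(-63)))) = (5/2)/441 = (5/2)*(1/441) = 5/882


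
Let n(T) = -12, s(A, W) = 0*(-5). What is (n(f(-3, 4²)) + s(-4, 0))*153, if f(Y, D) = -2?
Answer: -1836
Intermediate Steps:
s(A, W) = 0
(n(f(-3, 4²)) + s(-4, 0))*153 = (-12 + 0)*153 = -12*153 = -1836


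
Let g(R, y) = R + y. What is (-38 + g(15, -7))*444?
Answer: -13320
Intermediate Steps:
(-38 + g(15, -7))*444 = (-38 + (15 - 7))*444 = (-38 + 8)*444 = -30*444 = -13320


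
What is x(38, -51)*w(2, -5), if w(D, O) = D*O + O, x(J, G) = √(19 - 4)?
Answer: -15*√15 ≈ -58.095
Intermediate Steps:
x(J, G) = √15
w(D, O) = O + D*O
x(38, -51)*w(2, -5) = √15*(-5*(1 + 2)) = √15*(-5*3) = √15*(-15) = -15*√15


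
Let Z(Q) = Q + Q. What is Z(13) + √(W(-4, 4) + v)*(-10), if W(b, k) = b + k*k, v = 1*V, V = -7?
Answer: 26 - 10*√5 ≈ 3.6393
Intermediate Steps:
Z(Q) = 2*Q
v = -7 (v = 1*(-7) = -7)
W(b, k) = b + k²
Z(13) + √(W(-4, 4) + v)*(-10) = 2*13 + √((-4 + 4²) - 7)*(-10) = 26 + √((-4 + 16) - 7)*(-10) = 26 + √(12 - 7)*(-10) = 26 + √5*(-10) = 26 - 10*√5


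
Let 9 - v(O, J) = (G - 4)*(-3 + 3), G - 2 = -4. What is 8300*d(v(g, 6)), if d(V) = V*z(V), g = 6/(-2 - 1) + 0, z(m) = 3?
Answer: 224100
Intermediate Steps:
G = -2 (G = 2 - 4 = -2)
g = -2 (g = 6/(-3) + 0 = 6*(-⅓) + 0 = -2 + 0 = -2)
v(O, J) = 9 (v(O, J) = 9 - (-2 - 4)*(-3 + 3) = 9 - (-6)*0 = 9 - 1*0 = 9 + 0 = 9)
d(V) = 3*V (d(V) = V*3 = 3*V)
8300*d(v(g, 6)) = 8300*(3*9) = 8300*27 = 224100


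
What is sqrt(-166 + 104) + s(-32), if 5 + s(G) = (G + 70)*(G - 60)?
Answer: -3501 + I*sqrt(62) ≈ -3501.0 + 7.874*I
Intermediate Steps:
s(G) = -5 + (-60 + G)*(70 + G) (s(G) = -5 + (G + 70)*(G - 60) = -5 + (70 + G)*(-60 + G) = -5 + (-60 + G)*(70 + G))
sqrt(-166 + 104) + s(-32) = sqrt(-166 + 104) + (-4205 + (-32)**2 + 10*(-32)) = sqrt(-62) + (-4205 + 1024 - 320) = I*sqrt(62) - 3501 = -3501 + I*sqrt(62)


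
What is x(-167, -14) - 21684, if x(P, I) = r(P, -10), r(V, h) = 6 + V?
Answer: -21845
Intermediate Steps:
x(P, I) = 6 + P
x(-167, -14) - 21684 = (6 - 167) - 21684 = -161 - 21684 = -21845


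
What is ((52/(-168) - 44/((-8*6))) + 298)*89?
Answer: 744129/28 ≈ 26576.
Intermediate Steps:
((52/(-168) - 44/((-8*6))) + 298)*89 = ((52*(-1/168) - 44/(-48)) + 298)*89 = ((-13/42 - 44*(-1/48)) + 298)*89 = ((-13/42 + 11/12) + 298)*89 = (17/28 + 298)*89 = (8361/28)*89 = 744129/28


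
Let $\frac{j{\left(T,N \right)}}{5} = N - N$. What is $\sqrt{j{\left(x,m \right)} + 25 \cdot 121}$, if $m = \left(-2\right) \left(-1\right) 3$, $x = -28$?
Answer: $55$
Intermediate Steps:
$m = 6$ ($m = 2 \cdot 3 = 6$)
$j{\left(T,N \right)} = 0$ ($j{\left(T,N \right)} = 5 \left(N - N\right) = 5 \cdot 0 = 0$)
$\sqrt{j{\left(x,m \right)} + 25 \cdot 121} = \sqrt{0 + 25 \cdot 121} = \sqrt{0 + 3025} = \sqrt{3025} = 55$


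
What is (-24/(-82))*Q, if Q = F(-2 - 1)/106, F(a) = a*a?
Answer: 54/2173 ≈ 0.024850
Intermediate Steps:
F(a) = a**2
Q = 9/106 (Q = (-2 - 1)**2/106 = (-3)**2*(1/106) = 9*(1/106) = 9/106 ≈ 0.084906)
(-24/(-82))*Q = -24/(-82)*(9/106) = -24*(-1/82)*(9/106) = (12/41)*(9/106) = 54/2173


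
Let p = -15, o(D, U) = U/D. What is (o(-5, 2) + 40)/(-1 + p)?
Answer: -99/40 ≈ -2.4750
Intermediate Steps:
(o(-5, 2) + 40)/(-1 + p) = (2/(-5) + 40)/(-1 - 15) = (2*(-⅕) + 40)/(-16) = (-⅖ + 40)*(-1/16) = (198/5)*(-1/16) = -99/40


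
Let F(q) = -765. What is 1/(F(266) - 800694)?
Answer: -1/801459 ≈ -1.2477e-6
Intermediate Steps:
1/(F(266) - 800694) = 1/(-765 - 800694) = 1/(-801459) = -1/801459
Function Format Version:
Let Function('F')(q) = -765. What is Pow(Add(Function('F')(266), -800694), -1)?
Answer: Rational(-1, 801459) ≈ -1.2477e-6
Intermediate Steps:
Pow(Add(Function('F')(266), -800694), -1) = Pow(Add(-765, -800694), -1) = Pow(-801459, -1) = Rational(-1, 801459)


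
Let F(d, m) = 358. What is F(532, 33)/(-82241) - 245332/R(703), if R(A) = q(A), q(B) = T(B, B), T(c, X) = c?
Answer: -20176600686/57815423 ≈ -348.98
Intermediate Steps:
q(B) = B
R(A) = A
F(532, 33)/(-82241) - 245332/R(703) = 358/(-82241) - 245332/703 = 358*(-1/82241) - 245332*1/703 = -358/82241 - 245332/703 = -20176600686/57815423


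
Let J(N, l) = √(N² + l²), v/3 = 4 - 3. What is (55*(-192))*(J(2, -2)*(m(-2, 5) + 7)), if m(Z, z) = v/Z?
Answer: -116160*√2 ≈ -1.6428e+5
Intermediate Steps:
v = 3 (v = 3*(4 - 3) = 3*1 = 3)
m(Z, z) = 3/Z
(55*(-192))*(J(2, -2)*(m(-2, 5) + 7)) = (55*(-192))*(√(2² + (-2)²)*(3/(-2) + 7)) = -10560*√(4 + 4)*(3*(-½) + 7) = -10560*√8*(-3/2 + 7) = -10560*2*√2*11/2 = -116160*√2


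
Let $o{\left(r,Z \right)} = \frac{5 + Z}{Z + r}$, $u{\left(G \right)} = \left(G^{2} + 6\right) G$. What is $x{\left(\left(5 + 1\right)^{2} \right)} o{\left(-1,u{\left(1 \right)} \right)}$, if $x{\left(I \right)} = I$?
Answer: $72$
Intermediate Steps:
$u{\left(G \right)} = G \left(6 + G^{2}\right)$ ($u{\left(G \right)} = \left(6 + G^{2}\right) G = G \left(6 + G^{2}\right)$)
$o{\left(r,Z \right)} = \frac{5 + Z}{Z + r}$
$x{\left(\left(5 + 1\right)^{2} \right)} o{\left(-1,u{\left(1 \right)} \right)} = \left(5 + 1\right)^{2} \frac{5 + 1 \left(6 + 1^{2}\right)}{1 \left(6 + 1^{2}\right) - 1} = 6^{2} \frac{5 + 1 \left(6 + 1\right)}{1 \left(6 + 1\right) - 1} = 36 \frac{5 + 1 \cdot 7}{1 \cdot 7 - 1} = 36 \frac{5 + 7}{7 - 1} = 36 \cdot \frac{1}{6} \cdot 12 = 36 \cdot 2 = 72$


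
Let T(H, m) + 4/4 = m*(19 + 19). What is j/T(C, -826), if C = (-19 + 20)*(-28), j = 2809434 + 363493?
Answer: -3172927/31389 ≈ -101.08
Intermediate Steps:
j = 3172927
C = -28 (C = 1*(-28) = -28)
T(H, m) = -1 + 38*m (T(H, m) = -1 + m*(19 + 19) = -1 + m*38 = -1 + 38*m)
j/T(C, -826) = 3172927/(-1 + 38*(-826)) = 3172927/(-1 - 31388) = 3172927/(-31389) = 3172927*(-1/31389) = -3172927/31389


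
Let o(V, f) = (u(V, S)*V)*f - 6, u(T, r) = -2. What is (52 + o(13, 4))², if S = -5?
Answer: 3364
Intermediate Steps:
o(V, f) = -6 - 2*V*f (o(V, f) = (-2*V)*f - 6 = -2*V*f - 6 = -6 - 2*V*f)
(52 + o(13, 4))² = (52 + (-6 - 2*13*4))² = (52 + (-6 - 104))² = (52 - 110)² = (-58)² = 3364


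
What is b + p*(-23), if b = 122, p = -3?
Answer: 191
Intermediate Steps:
b + p*(-23) = 122 - 3*(-23) = 122 + 69 = 191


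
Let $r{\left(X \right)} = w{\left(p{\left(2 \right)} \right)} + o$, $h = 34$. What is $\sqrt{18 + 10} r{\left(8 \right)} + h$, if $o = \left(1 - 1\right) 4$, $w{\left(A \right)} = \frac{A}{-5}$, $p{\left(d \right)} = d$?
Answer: $34 - \frac{4 \sqrt{7}}{5} \approx 31.883$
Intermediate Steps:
$w{\left(A \right)} = - \frac{A}{5}$ ($w{\left(A \right)} = A \left(- \frac{1}{5}\right) = - \frac{A}{5}$)
$o = 0$ ($o = 0 \cdot 4 = 0$)
$r{\left(X \right)} = - \frac{2}{5}$ ($r{\left(X \right)} = \left(- \frac{1}{5}\right) 2 + 0 = - \frac{2}{5} + 0 = - \frac{2}{5}$)
$\sqrt{18 + 10} r{\left(8 \right)} + h = \sqrt{18 + 10} \left(- \frac{2}{5}\right) + 34 = \sqrt{28} \left(- \frac{2}{5}\right) + 34 = 2 \sqrt{7} \left(- \frac{2}{5}\right) + 34 = - \frac{4 \sqrt{7}}{5} + 34 = 34 - \frac{4 \sqrt{7}}{5}$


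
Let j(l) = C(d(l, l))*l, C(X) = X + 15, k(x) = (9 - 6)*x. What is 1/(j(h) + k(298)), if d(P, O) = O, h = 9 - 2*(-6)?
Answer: 1/1650 ≈ 0.00060606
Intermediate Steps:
h = 21 (h = 9 + 12 = 21)
k(x) = 3*x
C(X) = 15 + X
j(l) = l*(15 + l) (j(l) = (15 + l)*l = l*(15 + l))
1/(j(h) + k(298)) = 1/(21*(15 + 21) + 3*298) = 1/(21*36 + 894) = 1/(756 + 894) = 1/1650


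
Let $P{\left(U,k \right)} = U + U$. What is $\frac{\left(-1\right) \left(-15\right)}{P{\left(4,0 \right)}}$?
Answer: $\frac{15}{8} \approx 1.875$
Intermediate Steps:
$P{\left(U,k \right)} = 2 U$
$\frac{\left(-1\right) \left(-15\right)}{P{\left(4,0 \right)}} = \frac{\left(-1\right) \left(-15\right)}{2 \cdot 4} = \frac{15}{8}$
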